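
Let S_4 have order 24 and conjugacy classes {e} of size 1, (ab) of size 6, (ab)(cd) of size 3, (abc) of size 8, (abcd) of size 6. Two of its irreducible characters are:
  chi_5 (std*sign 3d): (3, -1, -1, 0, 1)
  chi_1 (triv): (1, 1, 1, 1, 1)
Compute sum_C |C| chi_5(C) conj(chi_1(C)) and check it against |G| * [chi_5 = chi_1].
Sum = 0; so <chi_5, chi_1> = 0 (distinct irreducibles are orthogonal).

Working: Compute term by term over conjugacy classes (|C| * chi_5(C) * conj(chi_1(C))):
  1*(3)*conj(1) + 6*(-1)*conj(1) + 3*(-1)*conj(1) + 8*(0)*conj(1) + 6*(1)*conj(1)
  = (3) + (-6) + (-3) + (0) + (6)
  = 0.
Dividing by |G| = 24 gives 0/24 = 0, matching the row-orthogonality relation <chi_5, chi_1> = [chi_5 = chi_1].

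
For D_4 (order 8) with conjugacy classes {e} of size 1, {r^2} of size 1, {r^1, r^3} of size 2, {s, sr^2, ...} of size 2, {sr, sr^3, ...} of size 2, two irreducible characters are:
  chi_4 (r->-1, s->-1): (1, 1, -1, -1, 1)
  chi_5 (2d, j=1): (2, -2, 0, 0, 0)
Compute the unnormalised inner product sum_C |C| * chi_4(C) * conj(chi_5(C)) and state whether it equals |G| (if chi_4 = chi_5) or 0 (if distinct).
Sum = 0; so <chi_4, chi_5> = 0 (distinct irreducibles are orthogonal).

Reasoning: Compute term by term over conjugacy classes (|C| * chi_4(C) * conj(chi_5(C))):
  1*(1)*conj(2) + 1*(1)*conj(-2) + 2*(-1)*conj(0) + 2*(-1)*conj(0) + 2*(1)*conj(0)
  = (2) + (-2) + (0) + (0) + (0)
  = 0.
Dividing by |G| = 8 gives 0/8 = 0, matching the row-orthogonality relation <chi_4, chi_5> = [chi_4 = chi_5].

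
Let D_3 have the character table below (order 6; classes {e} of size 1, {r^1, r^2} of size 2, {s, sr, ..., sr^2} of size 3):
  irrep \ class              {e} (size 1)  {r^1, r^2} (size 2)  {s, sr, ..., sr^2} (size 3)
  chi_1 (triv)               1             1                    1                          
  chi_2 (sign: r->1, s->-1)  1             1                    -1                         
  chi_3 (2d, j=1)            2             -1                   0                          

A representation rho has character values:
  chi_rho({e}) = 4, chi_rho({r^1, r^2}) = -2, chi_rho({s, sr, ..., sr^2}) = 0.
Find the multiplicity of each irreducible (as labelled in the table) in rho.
Multiplicities: chi_1: 0, chi_2: 0, chi_3: 2.

Argument: Use <chi_rho, chi> = (1/|G|) sum_C |C| * chi_rho(C) * conj(chi(C)) with |G| = 6 for each irreducible chi in the table:
  <chi_rho, chi_1> = (1/6)[1*(4)*conj(1) + 2*(-2)*conj(1) + 3*(0)*conj(1)]
      = (1/6)[(4) + (-4) + (0)] = 0/6 = 0
  <chi_rho, chi_2> = (1/6)[1*(4)*conj(1) + 2*(-2)*conj(1) + 3*(0)*conj(-1)]
      = (1/6)[(4) + (-4) + (0)] = 0/6 = 0
  <chi_rho, chi_3> = (1/6)[1*(4)*conj(2) + 2*(-2)*conj(-1) + 3*(0)*conj(0)]
      = (1/6)[(8) + (4) + (0)] = 12/6 = 2
Dimension check: dim(rho) = sum (mult * dim) = 0*1 + 0*1 + 2*2 = 4 = chi_rho(e) = 4.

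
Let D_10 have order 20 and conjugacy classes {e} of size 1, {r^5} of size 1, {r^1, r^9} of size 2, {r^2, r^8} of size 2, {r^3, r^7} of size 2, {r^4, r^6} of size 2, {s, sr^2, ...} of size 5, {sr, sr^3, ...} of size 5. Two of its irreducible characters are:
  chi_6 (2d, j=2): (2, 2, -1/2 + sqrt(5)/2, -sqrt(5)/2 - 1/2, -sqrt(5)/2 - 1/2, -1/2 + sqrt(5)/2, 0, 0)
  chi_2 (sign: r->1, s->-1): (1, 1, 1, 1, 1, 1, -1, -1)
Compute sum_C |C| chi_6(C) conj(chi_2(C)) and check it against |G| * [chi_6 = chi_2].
Sum = 0; so <chi_6, chi_2> = 0 (distinct irreducibles are orthogonal).

Proof sketch: Compute term by term over conjugacy classes (|C| * chi_6(C) * conj(chi_2(C))):
  1*(2)*conj(1) + 1*(2)*conj(1) + 2*(-1/2 + sqrt(5)/2)*conj(1) + 2*(-sqrt(5)/2 - 1/2)*conj(1) + 2*(-sqrt(5)/2 - 1/2)*conj(1) + 2*(-1/2 + sqrt(5)/2)*conj(1) + 5*(0)*conj(-1) + 5*(0)*conj(-1)
  = (2) + (2) + (-1 + sqrt(5)) + (-sqrt(5) - 1) + (-sqrt(5) - 1) + (-1 + sqrt(5)) + (0) + (0)
  = 0.
Dividing by |G| = 20 gives 0/20 = 0, matching the row-orthogonality relation <chi_6, chi_2> = [chi_6 = chi_2].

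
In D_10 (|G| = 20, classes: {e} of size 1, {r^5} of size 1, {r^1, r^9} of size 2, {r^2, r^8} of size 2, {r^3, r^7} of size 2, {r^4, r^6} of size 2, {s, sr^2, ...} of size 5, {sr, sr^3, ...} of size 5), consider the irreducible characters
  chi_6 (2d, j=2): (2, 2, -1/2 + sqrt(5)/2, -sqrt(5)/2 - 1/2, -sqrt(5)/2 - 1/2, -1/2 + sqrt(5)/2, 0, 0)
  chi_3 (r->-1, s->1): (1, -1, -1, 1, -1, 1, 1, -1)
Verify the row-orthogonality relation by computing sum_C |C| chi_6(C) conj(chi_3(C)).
Sum = 0; so <chi_6, chi_3> = 0 (distinct irreducibles are orthogonal).

Derivation: Compute term by term over conjugacy classes (|C| * chi_6(C) * conj(chi_3(C))):
  1*(2)*conj(1) + 1*(2)*conj(-1) + 2*(-1/2 + sqrt(5)/2)*conj(-1) + 2*(-sqrt(5)/2 - 1/2)*conj(1) + 2*(-sqrt(5)/2 - 1/2)*conj(-1) + 2*(-1/2 + sqrt(5)/2)*conj(1) + 5*(0)*conj(1) + 5*(0)*conj(-1)
  = (2) + (-2) + (1 - sqrt(5)) + (-sqrt(5) - 1) + (1 + sqrt(5)) + (-1 + sqrt(5)) + (0) + (0)
  = 0.
Dividing by |G| = 20 gives 0/20 = 0, matching the row-orthogonality relation <chi_6, chi_3> = [chi_6 = chi_3].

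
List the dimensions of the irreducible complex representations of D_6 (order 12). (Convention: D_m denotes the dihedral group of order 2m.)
Dimensions: 1, 1, 1, 1, 2, 2

Details: There are 6 irreducibles (= number of conjugacy classes). Their dimensions d_i satisfy sum d_i^2 = |G| = 12: 1 + 1 + 1 + 1 + 4 + 4 = 12.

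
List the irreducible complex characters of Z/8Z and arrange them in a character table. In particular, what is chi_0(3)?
Character table of Z/8Z (irreps indexed chi_0,...,chi_7 with chi_k(m) = zeta_8^(k*m), zeta_8 = exp(2*pi*i/8)):
  irrep \ class  {0} (size 1)  {1} (size 1)    {2} (size 1)  {3} (size 1)    {4} (size 1)  {5} (size 1)    {6} (size 1)  {7} (size 1)  
  chi_0          1             1               1             1               1             1               1             1             
  chi_1          1             exp(I*pi/4)     I             exp(3*I*pi/4)   -1            exp(-3*I*pi/4)  -I            exp(-I*pi/4)  
  chi_2          1             I               -1            -I              1             I               -1            -I            
  chi_3          1             exp(3*I*pi/4)   -I            exp(I*pi/4)     -1            exp(-I*pi/4)    I             exp(-3*I*pi/4)
  chi_4          1             -1              1             -1              1             -1              1             -1            
  chi_5          1             exp(-3*I*pi/4)  I             exp(-I*pi/4)    -1            exp(I*pi/4)     -I            exp(3*I*pi/4) 
  chi_6          1             -I              -1            I               1             -I              -1            I             
  chi_7          1             exp(-I*pi/4)    -I            exp(-3*I*pi/4)  -1            exp(3*I*pi/4)   I             exp(I*pi/4)   

Spot check: chi_0(3) = zeta_8^(0*3) = zeta_8^0 = 1.

Solution. Z/8Z is abelian, so all 8 irreducible complex representations are 1-dimensional. They are given by chi_k(m) = zeta_8^(k*m) for k = 0,...,7. Row orthogonality: sum_m chi_k(m) conj(chi_l(m)) = 8 * [k = l].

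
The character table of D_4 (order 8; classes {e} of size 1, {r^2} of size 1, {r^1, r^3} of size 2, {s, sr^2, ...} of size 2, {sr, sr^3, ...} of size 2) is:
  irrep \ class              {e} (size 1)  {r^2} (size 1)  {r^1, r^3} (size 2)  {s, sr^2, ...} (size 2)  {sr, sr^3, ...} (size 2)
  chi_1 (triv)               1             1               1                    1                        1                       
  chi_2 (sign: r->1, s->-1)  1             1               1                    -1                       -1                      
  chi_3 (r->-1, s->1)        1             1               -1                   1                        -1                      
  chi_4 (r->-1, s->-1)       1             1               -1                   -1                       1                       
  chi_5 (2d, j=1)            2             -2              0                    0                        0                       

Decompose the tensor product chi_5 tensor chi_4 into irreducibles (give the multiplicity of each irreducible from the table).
chi_5 tensor chi_4 = chi_5 (all other irreducibles have multiplicity 0).

Explanation: The character of a tensor product is the pointwise product (chi_5 * chi_4)(C) = chi_5(C) * chi_4(C):
  {e}: (2)*(1), {r^2}: (-2)*(1), {r^1, r^3}: (0)*(-1), {s, sr^2, ...}: (0)*(-1), {sr, sr^3, ...}: (0)*(1)
so (chi_5 * chi_4) takes values
  {e} -> 2, {r^2} -> -2, {r^1, r^3} -> 0, {s, sr^2, ...} -> 0, {sr, sr^3, ...} -> 0.
Now take the inner product of this character with each irreducible chi from the table, <chi_5*chi_4, chi> = (1/8) sum_C |C| (chi_5*chi_4)(C) conj(chi(C)):
  <chi_5*chi_4, chi_1> = (1/8)[1*(2)*conj(1) + 1*(-2)*conj(1) + 2*(0)*conj(1) + 2*(0)*conj(1) + 2*(0)*conj(1)]
      = (1/8)[(2) + (-2) + (0) + (0) + (0)] = 0/8 = 0
  <chi_5*chi_4, chi_2> = (1/8)[1*(2)*conj(1) + 1*(-2)*conj(1) + 2*(0)*conj(1) + 2*(0)*conj(-1) + 2*(0)*conj(-1)]
      = (1/8)[(2) + (-2) + (0) + (0) + (0)] = 0/8 = 0
  <chi_5*chi_4, chi_3> = (1/8)[1*(2)*conj(1) + 1*(-2)*conj(1) + 2*(0)*conj(-1) + 2*(0)*conj(1) + 2*(0)*conj(-1)]
      = (1/8)[(2) + (-2) + (0) + (0) + (0)] = 0/8 = 0
  <chi_5*chi_4, chi_4> = (1/8)[1*(2)*conj(1) + 1*(-2)*conj(1) + 2*(0)*conj(-1) + 2*(0)*conj(-1) + 2*(0)*conj(1)]
      = (1/8)[(2) + (-2) + (0) + (0) + (0)] = 0/8 = 0
  <chi_5*chi_4, chi_5> = (1/8)[1*(2)*conj(2) + 1*(-2)*conj(-2) + 2*(0)*conj(0) + 2*(0)*conj(0) + 2*(0)*conj(0)]
      = (1/8)[(4) + (4) + (0) + (0) + (0)] = 8/8 = 1
Hence the multiplicities are chi_5: 1. Dimension check: dim(chi_5)*dim(chi_4) = 2*1 = 2 and sum (mult * dim) = 1*2 = 2.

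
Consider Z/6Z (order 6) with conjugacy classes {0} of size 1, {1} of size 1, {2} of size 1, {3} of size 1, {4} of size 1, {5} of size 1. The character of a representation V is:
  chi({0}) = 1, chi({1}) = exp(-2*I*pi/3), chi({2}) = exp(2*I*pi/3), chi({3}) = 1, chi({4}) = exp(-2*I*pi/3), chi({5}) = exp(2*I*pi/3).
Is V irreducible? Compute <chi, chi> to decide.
Irreducible: <chi, chi> = 1.

Derivation: <chi, chi> = (1/|G|) sum_C |C| * |chi(C)|^2 = (1/6)[1*|1|^2 + 1*|exp(-2*I*pi/3)|^2 + 1*|exp(2*I*pi/3)|^2 + 1*|1|^2 + 1*|exp(-2*I*pi/3)|^2 + 1*|exp(2*I*pi/3)|^2]
  = (1/6)[(1) + (1) + (1) + (1) + (1) + (1)] = 6/6 = 1.
(Exp terms are combined using exp(i*s)*conj(exp(i*t)) = exp(i*(s-t)), and sums of them are collapsed using the identity that for every m > 1 the m distinct m-th roots of unity sum to 0, e.g. 1 + exp(2*I*pi/3) + exp(-2*I*pi/3) = 0.)
A character is irreducible iff <chi, chi> = 1, so this representation is irreducible.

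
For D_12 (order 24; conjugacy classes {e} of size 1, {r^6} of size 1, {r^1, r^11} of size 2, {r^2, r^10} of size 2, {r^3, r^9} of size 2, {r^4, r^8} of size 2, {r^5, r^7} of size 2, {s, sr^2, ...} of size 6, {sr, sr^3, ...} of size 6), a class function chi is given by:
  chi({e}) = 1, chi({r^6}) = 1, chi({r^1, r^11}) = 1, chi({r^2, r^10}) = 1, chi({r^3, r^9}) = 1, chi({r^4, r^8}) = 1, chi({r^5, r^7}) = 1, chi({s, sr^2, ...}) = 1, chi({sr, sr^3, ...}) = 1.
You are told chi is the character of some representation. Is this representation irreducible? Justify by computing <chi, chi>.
Irreducible: <chi, chi> = 1.

Proof sketch: <chi, chi> = (1/|G|) sum_C |C| * |chi(C)|^2 = (1/24)[1*|1|^2 + 1*|1|^2 + 2*|1|^2 + 2*|1|^2 + 2*|1|^2 + 2*|1|^2 + 2*|1|^2 + 6*|1|^2 + 6*|1|^2]
  = (1/24)[(1) + (1) + (2) + (2) + (2) + (2) + (2) + (6) + (6)] = 24/24 = 1.
A character is irreducible iff <chi, chi> = 1, so this representation is irreducible.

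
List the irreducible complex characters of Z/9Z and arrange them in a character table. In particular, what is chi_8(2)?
Character table of Z/9Z (irreps indexed chi_0,...,chi_8 with chi_k(m) = zeta_9^(k*m), zeta_9 = exp(2*pi*i/9)):
  irrep \ class  {0} (size 1)  {1} (size 1)    {2} (size 1)    {3} (size 1)    {4} (size 1)    {5} (size 1)    {6} (size 1)    {7} (size 1)    {8} (size 1)  
  chi_0          1             1               1               1               1               1               1               1               1             
  chi_1          1             exp(2*I*pi/9)   exp(4*I*pi/9)   exp(2*I*pi/3)   exp(8*I*pi/9)   exp(-8*I*pi/9)  exp(-2*I*pi/3)  exp(-4*I*pi/9)  exp(-2*I*pi/9)
  chi_2          1             exp(4*I*pi/9)   exp(8*I*pi/9)   exp(-2*I*pi/3)  exp(-2*I*pi/9)  exp(2*I*pi/9)   exp(2*I*pi/3)   exp(-8*I*pi/9)  exp(-4*I*pi/9)
  chi_3          1             exp(2*I*pi/3)   exp(-2*I*pi/3)  1               exp(2*I*pi/3)   exp(-2*I*pi/3)  1               exp(2*I*pi/3)   exp(-2*I*pi/3)
  chi_4          1             exp(8*I*pi/9)   exp(-2*I*pi/9)  exp(2*I*pi/3)   exp(-4*I*pi/9)  exp(4*I*pi/9)   exp(-2*I*pi/3)  exp(2*I*pi/9)   exp(-8*I*pi/9)
  chi_5          1             exp(-8*I*pi/9)  exp(2*I*pi/9)   exp(-2*I*pi/3)  exp(4*I*pi/9)   exp(-4*I*pi/9)  exp(2*I*pi/3)   exp(-2*I*pi/9)  exp(8*I*pi/9) 
  chi_6          1             exp(-2*I*pi/3)  exp(2*I*pi/3)   1               exp(-2*I*pi/3)  exp(2*I*pi/3)   1               exp(-2*I*pi/3)  exp(2*I*pi/3) 
  chi_7          1             exp(-4*I*pi/9)  exp(-8*I*pi/9)  exp(2*I*pi/3)   exp(2*I*pi/9)   exp(-2*I*pi/9)  exp(-2*I*pi/3)  exp(8*I*pi/9)   exp(4*I*pi/9) 
  chi_8          1             exp(-2*I*pi/9)  exp(-4*I*pi/9)  exp(-2*I*pi/3)  exp(-8*I*pi/9)  exp(8*I*pi/9)   exp(2*I*pi/3)   exp(4*I*pi/9)   exp(2*I*pi/9) 

Spot check: chi_8(2) = zeta_9^(8*2) = zeta_9^16 = exp(-4*I*pi/9).

Argument: Z/9Z is abelian, so all 9 irreducible complex representations are 1-dimensional. They are given by chi_k(m) = zeta_9^(k*m) for k = 0,...,8. Row orthogonality: sum_m chi_k(m) conj(chi_l(m)) = 9 * [k = l].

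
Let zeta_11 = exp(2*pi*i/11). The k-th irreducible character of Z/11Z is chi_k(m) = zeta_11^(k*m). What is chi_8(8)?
chi_8(8) = zeta_11^64 = exp(-4*I*pi/11)

Explanation: chi_8(8) = zeta_11^(8*8) = zeta_11^64. Since zeta_11^11 = 1, this equals zeta_11^9 = exp(2*pi*i*9/11) = exp(-4*I*pi/11).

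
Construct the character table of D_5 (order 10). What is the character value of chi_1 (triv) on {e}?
Conjugacy classes: {e} of size 1, {r^1, r^4} of size 2, {r^2, r^3} of size 2, {s, sr, ..., sr^4} of size 5.
Character table:
  irrep \ class              {e} (size 1)  {r^1, r^4} (size 2)  {r^2, r^3} (size 2)  {s, sr, ..., sr^4} (size 5)
  chi_1 (triv)               1             1                    1                    1                          
  chi_2 (sign: r->1, s->-1)  1             1                    1                    -1                         
  chi_3 (2d, j=1)            2             -1/2 + sqrt(5)/2     -sqrt(5)/2 - 1/2     0                          
  chi_4 (2d, j=2)            2             -sqrt(5)/2 - 1/2     -1/2 + sqrt(5)/2     0                          

Spot check: chi_1 (triv) on {e} = 1.

Argument: D_5 has order 2*5 = 10 with 4 conjugacy classes, hence 4 irreducibles. Sum of squared dims 1 + 1 + 4 + 4 = 10 = |G|. Linear characters come from the abelianisation; the 2-dimensional irreps have character r^k -> 2*cos(2*pi*j*k/5), reflections -> 0.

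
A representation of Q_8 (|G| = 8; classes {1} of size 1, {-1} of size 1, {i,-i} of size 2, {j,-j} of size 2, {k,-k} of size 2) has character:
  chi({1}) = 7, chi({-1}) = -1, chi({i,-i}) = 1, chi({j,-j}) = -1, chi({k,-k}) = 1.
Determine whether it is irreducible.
Not irreducible (reducible): <chi, chi> = 7 > 1.

Derivation: <chi, chi> = (1/|G|) sum_C |C| * |chi(C)|^2 = (1/8)[1*|7|^2 + 1*|-1|^2 + 2*|1|^2 + 2*|-1|^2 + 2*|1|^2]
  = (1/8)[(49) + (1) + (2) + (2) + (2)] = 56/8 = 7.
A character is irreducible iff <chi, chi> = 1, so this representation is reducible.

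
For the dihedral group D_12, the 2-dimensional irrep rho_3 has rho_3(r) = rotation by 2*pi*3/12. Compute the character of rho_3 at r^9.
chi_{rho_3}(r^9) = 2*cos(2*pi*3*9/12) = 0

Explanation: rho_3(r^9) is rotation by angle 2*pi*3*9/12, whose trace is 2*cos(2*pi*3*9/12) = 0.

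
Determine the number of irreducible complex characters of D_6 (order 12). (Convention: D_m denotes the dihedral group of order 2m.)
6

Solution. The number of irreducible complex representations of a finite group equals its number of conjugacy classes. D_6 has 6 conjugacy classes (n/2 + 3 for n even), so D_6 (order 12) has exactly 6 irreducible complex representations.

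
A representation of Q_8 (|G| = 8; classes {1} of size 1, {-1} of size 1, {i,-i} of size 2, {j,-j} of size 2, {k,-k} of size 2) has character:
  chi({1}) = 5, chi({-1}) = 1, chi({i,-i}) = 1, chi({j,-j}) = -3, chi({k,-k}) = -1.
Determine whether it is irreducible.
Not irreducible (reducible): <chi, chi> = 6 > 1.

Reasoning: <chi, chi> = (1/|G|) sum_C |C| * |chi(C)|^2 = (1/8)[1*|5|^2 + 1*|1|^2 + 2*|1|^2 + 2*|-3|^2 + 2*|-1|^2]
  = (1/8)[(25) + (1) + (2) + (18) + (2)] = 48/8 = 6.
A character is irreducible iff <chi, chi> = 1, so this representation is reducible.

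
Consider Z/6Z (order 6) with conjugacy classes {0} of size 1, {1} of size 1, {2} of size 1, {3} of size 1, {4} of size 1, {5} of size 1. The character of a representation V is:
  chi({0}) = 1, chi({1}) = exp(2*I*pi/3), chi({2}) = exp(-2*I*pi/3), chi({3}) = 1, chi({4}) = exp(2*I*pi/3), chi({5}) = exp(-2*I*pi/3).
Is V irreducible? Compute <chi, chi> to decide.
Irreducible: <chi, chi> = 1.

<chi, chi> = (1/|G|) sum_C |C| * |chi(C)|^2 = (1/6)[1*|1|^2 + 1*|exp(2*I*pi/3)|^2 + 1*|exp(-2*I*pi/3)|^2 + 1*|1|^2 + 1*|exp(2*I*pi/3)|^2 + 1*|exp(-2*I*pi/3)|^2]
  = (1/6)[(1) + (1) + (1) + (1) + (1) + (1)] = 6/6 = 1.
(Exp terms are combined using exp(i*s)*conj(exp(i*t)) = exp(i*(s-t)), and sums of them are collapsed using the identity that for every m > 1 the m distinct m-th roots of unity sum to 0, e.g. 1 + exp(2*I*pi/3) + exp(-2*I*pi/3) = 0.)
A character is irreducible iff <chi, chi> = 1, so this representation is irreducible.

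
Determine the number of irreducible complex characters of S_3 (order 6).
3

Derivation: The number of irreducible complex representations of a finite group equals its number of conjugacy classes. Conjugacy classes in S_3 correspond to cycle types, i.e. partitions of 3; there are p(3) = 3 of them, so S_3 (order 6) has exactly 3 irreducible complex representations.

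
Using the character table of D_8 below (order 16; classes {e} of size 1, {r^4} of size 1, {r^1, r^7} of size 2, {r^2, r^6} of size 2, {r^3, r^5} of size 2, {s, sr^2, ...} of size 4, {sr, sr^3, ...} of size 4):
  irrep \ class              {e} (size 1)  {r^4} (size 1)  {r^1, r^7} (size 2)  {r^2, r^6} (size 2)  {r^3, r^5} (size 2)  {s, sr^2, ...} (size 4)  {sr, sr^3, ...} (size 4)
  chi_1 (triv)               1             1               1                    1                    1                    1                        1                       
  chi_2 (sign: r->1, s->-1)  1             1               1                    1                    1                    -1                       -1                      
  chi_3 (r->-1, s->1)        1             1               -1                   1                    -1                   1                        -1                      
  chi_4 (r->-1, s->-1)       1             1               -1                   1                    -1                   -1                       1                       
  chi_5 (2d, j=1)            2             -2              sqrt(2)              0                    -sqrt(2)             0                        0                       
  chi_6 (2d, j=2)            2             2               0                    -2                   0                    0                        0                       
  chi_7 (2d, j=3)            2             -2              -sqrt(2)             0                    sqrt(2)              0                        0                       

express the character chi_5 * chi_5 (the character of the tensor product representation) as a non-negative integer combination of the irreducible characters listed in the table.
chi_5 tensor chi_5 = chi_1 + chi_2 + chi_6 (all other irreducibles have multiplicity 0).

Argument: The character of a tensor product is the pointwise product (chi_5 * chi_5)(C) = chi_5(C) * chi_5(C):
  {e}: (2)*(2), {r^4}: (-2)*(-2), {r^1, r^7}: (sqrt(2))*(sqrt(2)), {r^2, r^6}: (0)*(0), {r^3, r^5}: (-sqrt(2))*(-sqrt(2)), {s, sr^2, ...}: (0)*(0), {sr, sr^3, ...}: (0)*(0)
so (chi_5 * chi_5) takes values
  {e} -> 4, {r^4} -> 4, {r^1, r^7} -> 2, {r^2, r^6} -> 0, {r^3, r^5} -> 2, {s, sr^2, ...} -> 0, {sr, sr^3, ...} -> 0.
Now take the inner product of this character with each irreducible chi from the table, <chi_5*chi_5, chi> = (1/16) sum_C |C| (chi_5*chi_5)(C) conj(chi(C)):
  <chi_5*chi_5, chi_1> = (1/16)[1*(4)*conj(1) + 1*(4)*conj(1) + 2*(2)*conj(1) + 2*(0)*conj(1) + 2*(2)*conj(1) + 4*(0)*conj(1) + 4*(0)*conj(1)]
      = (1/16)[(4) + (4) + (4) + (0) + (4) + (0) + (0)] = 16/16 = 1
  <chi_5*chi_5, chi_2> = (1/16)[1*(4)*conj(1) + 1*(4)*conj(1) + 2*(2)*conj(1) + 2*(0)*conj(1) + 2*(2)*conj(1) + 4*(0)*conj(-1) + 4*(0)*conj(-1)]
      = (1/16)[(4) + (4) + (4) + (0) + (4) + (0) + (0)] = 16/16 = 1
  <chi_5*chi_5, chi_3> = (1/16)[1*(4)*conj(1) + 1*(4)*conj(1) + 2*(2)*conj(-1) + 2*(0)*conj(1) + 2*(2)*conj(-1) + 4*(0)*conj(1) + 4*(0)*conj(-1)]
      = (1/16)[(4) + (4) + (-4) + (0) + (-4) + (0) + (0)] = 0/16 = 0
  <chi_5*chi_5, chi_4> = (1/16)[1*(4)*conj(1) + 1*(4)*conj(1) + 2*(2)*conj(-1) + 2*(0)*conj(1) + 2*(2)*conj(-1) + 4*(0)*conj(-1) + 4*(0)*conj(1)]
      = (1/16)[(4) + (4) + (-4) + (0) + (-4) + (0) + (0)] = 0/16 = 0
  <chi_5*chi_5, chi_5> = (1/16)[1*(4)*conj(2) + 1*(4)*conj(-2) + 2*(2)*conj(sqrt(2)) + 2*(0)*conj(0) + 2*(2)*conj(-sqrt(2)) + 4*(0)*conj(0) + 4*(0)*conj(0)]
      = (1/16)[(8) + (-8) + (4*sqrt(2)) + (0) + (-4*sqrt(2)) + (0) + (0)] = 0/16 = 0
  <chi_5*chi_5, chi_6> = (1/16)[1*(4)*conj(2) + 1*(4)*conj(2) + 2*(2)*conj(0) + 2*(0)*conj(-2) + 2*(2)*conj(0) + 4*(0)*conj(0) + 4*(0)*conj(0)]
      = (1/16)[(8) + (8) + (0) + (0) + (0) + (0) + (0)] = 16/16 = 1
  <chi_5*chi_5, chi_7> = (1/16)[1*(4)*conj(2) + 1*(4)*conj(-2) + 2*(2)*conj(-sqrt(2)) + 2*(0)*conj(0) + 2*(2)*conj(sqrt(2)) + 4*(0)*conj(0) + 4*(0)*conj(0)]
      = (1/16)[(8) + (-8) + (-4*sqrt(2)) + (0) + (4*sqrt(2)) + (0) + (0)] = 0/16 = 0
Hence the multiplicities are chi_1: 1, chi_2: 1, chi_6: 1. Dimension check: dim(chi_5)*dim(chi_5) = 2*2 = 4 and sum (mult * dim) = 1*1 + 1*1 + 1*2 = 4.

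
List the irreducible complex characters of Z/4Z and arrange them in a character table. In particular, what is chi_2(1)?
Character table of Z/4Z (irreps indexed chi_0,...,chi_3 with chi_k(m) = zeta_4^(k*m), zeta_4 = exp(2*pi*i/4)):
  irrep \ class  {0} (size 1)  {1} (size 1)  {2} (size 1)  {3} (size 1)
  chi_0          1             1             1             1           
  chi_1          1             I             -1            -I          
  chi_2          1             -1            1             -1          
  chi_3          1             -I            -1            I           

Spot check: chi_2(1) = zeta_4^(2*1) = zeta_4^2 = -1.

Explanation: Z/4Z is abelian, so all 4 irreducible complex representations are 1-dimensional. They are given by chi_k(m) = zeta_4^(k*m) for k = 0,...,3. Row orthogonality: sum_m chi_k(m) conj(chi_l(m)) = 4 * [k = l].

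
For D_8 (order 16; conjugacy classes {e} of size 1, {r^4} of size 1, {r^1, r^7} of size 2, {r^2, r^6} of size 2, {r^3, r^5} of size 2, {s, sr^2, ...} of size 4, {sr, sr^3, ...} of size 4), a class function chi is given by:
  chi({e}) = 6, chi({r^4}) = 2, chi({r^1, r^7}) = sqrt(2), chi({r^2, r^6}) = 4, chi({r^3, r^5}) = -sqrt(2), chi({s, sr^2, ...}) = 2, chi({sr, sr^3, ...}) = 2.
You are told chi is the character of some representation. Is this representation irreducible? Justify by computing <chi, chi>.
Not irreducible (reducible): <chi, chi> = 7 > 1.

Reasoning: <chi, chi> = (1/|G|) sum_C |C| * |chi(C)|^2 = (1/16)[1*|6|^2 + 1*|2|^2 + 2*|sqrt(2)|^2 + 2*|4|^2 + 2*|-sqrt(2)|^2 + 4*|2|^2 + 4*|2|^2]
  = (1/16)[(36) + (4) + (4) + (32) + (4) + (16) + (16)] = 112/16 = 7.
A character is irreducible iff <chi, chi> = 1, so this representation is reducible.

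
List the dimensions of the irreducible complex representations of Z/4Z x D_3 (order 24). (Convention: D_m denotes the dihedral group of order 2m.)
Dimensions: 1, 1, 1, 1, 1, 1, 1, 1, 2, 2, 2, 2

Proof sketch: There are 12 irreducibles (= number of conjugacy classes). Their dimensions d_i satisfy sum d_i^2 = |G| = 24: 1 + 1 + 1 + 1 + 1 + 1 + 1 + 1 + 4 + 4 + 4 + 4 = 24. (For the product with Z/4Z: each of the 4 1-dim characters of Z/4Z tensors with each irrep of D_3, giving 4 copies of each D_3-dimension.)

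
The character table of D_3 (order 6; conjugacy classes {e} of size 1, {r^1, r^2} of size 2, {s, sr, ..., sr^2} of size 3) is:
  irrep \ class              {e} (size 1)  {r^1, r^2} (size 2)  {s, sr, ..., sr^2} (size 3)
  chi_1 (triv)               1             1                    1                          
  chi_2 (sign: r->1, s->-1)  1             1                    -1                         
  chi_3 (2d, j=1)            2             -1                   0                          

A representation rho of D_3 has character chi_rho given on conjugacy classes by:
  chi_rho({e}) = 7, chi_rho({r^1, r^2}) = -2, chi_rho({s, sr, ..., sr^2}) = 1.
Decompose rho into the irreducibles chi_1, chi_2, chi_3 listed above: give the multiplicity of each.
Multiplicities: chi_1: 1, chi_2: 0, chi_3: 3.

Working: Use <chi_rho, chi> = (1/|G|) sum_C |C| * chi_rho(C) * conj(chi(C)) with |G| = 6 for each irreducible chi in the table:
  <chi_rho, chi_1> = (1/6)[1*(7)*conj(1) + 2*(-2)*conj(1) + 3*(1)*conj(1)]
      = (1/6)[(7) + (-4) + (3)] = 6/6 = 1
  <chi_rho, chi_2> = (1/6)[1*(7)*conj(1) + 2*(-2)*conj(1) + 3*(1)*conj(-1)]
      = (1/6)[(7) + (-4) + (-3)] = 0/6 = 0
  <chi_rho, chi_3> = (1/6)[1*(7)*conj(2) + 2*(-2)*conj(-1) + 3*(1)*conj(0)]
      = (1/6)[(14) + (4) + (0)] = 18/6 = 3
Dimension check: dim(rho) = sum (mult * dim) = 1*1 + 0*1 + 3*2 = 7 = chi_rho(e) = 7.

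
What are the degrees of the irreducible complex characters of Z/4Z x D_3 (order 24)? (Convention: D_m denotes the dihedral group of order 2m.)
Dimensions: 1, 1, 1, 1, 1, 1, 1, 1, 2, 2, 2, 2

Argument: There are 12 irreducibles (= number of conjugacy classes). Their dimensions d_i satisfy sum d_i^2 = |G| = 24: 1 + 1 + 1 + 1 + 1 + 1 + 1 + 1 + 4 + 4 + 4 + 4 = 24. (For the product with Z/4Z: each of the 4 1-dim characters of Z/4Z tensors with each irrep of D_3, giving 4 copies of each D_3-dimension.)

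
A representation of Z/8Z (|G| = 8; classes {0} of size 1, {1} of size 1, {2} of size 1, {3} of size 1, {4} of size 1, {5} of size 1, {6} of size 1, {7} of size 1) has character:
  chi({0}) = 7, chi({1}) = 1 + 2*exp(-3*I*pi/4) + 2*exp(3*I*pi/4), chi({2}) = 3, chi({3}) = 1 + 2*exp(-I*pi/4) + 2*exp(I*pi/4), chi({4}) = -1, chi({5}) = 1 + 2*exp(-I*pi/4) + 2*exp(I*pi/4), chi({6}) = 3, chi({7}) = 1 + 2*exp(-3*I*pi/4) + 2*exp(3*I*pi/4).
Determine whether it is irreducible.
Not irreducible (reducible): <chi, chi> = 13 > 1.

Proof sketch: <chi, chi> = (1/|G|) sum_C |C| * |chi(C)|^2 = (1/8)[1*|7|^2 + 1*|1 + 2*exp(-3*I*pi/4) + 2*exp(3*I*pi/4)|^2 + 1*|3|^2 + 1*|1 + 2*exp(-I*pi/4) + 2*exp(I*pi/4)|^2 + 1*|-1|^2 + 1*|1 + 2*exp(-I*pi/4) + 2*exp(I*pi/4)|^2 + 1*|3|^2 + 1*|1 + 2*exp(-3*I*pi/4) + 2*exp(3*I*pi/4)|^2]
  = (1/8)[(49) + (9 + 4*exp(-3*I*pi/4) + 4*exp(3*I*pi/4)) + (9) + (9 + 4*exp(-I*pi/4) + 4*exp(I*pi/4)) + (1) + (9 + 4*exp(-I*pi/4) + 4*exp(I*pi/4)) + (9) + (9 + 4*exp(-3*I*pi/4) + 4*exp(3*I*pi/4))] = 104/8 = 13.
(Exp terms are combined using exp(i*s)*conj(exp(i*t)) = exp(i*(s-t)), and sums of them are collapsed using the identity that for every m > 1 the m distinct m-th roots of unity sum to 0, e.g. 1 + exp(2*I*pi/3) + exp(-2*I*pi/3) = 0.)
A character is irreducible iff <chi, chi> = 1, so this representation is reducible.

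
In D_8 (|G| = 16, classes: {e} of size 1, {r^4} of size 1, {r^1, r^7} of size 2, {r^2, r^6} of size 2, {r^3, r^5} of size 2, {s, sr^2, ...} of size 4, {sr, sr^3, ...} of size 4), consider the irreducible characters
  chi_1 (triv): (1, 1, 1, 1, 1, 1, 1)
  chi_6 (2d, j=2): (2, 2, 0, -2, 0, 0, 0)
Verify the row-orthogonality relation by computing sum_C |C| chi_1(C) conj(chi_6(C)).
Sum = 0; so <chi_1, chi_6> = 0 (distinct irreducibles are orthogonal).

Solution. Compute term by term over conjugacy classes (|C| * chi_1(C) * conj(chi_6(C))):
  1*(1)*conj(2) + 1*(1)*conj(2) + 2*(1)*conj(0) + 2*(1)*conj(-2) + 2*(1)*conj(0) + 4*(1)*conj(0) + 4*(1)*conj(0)
  = (2) + (2) + (0) + (-4) + (0) + (0) + (0)
  = 0.
Dividing by |G| = 16 gives 0/16 = 0, matching the row-orthogonality relation <chi_1, chi_6> = [chi_1 = chi_6].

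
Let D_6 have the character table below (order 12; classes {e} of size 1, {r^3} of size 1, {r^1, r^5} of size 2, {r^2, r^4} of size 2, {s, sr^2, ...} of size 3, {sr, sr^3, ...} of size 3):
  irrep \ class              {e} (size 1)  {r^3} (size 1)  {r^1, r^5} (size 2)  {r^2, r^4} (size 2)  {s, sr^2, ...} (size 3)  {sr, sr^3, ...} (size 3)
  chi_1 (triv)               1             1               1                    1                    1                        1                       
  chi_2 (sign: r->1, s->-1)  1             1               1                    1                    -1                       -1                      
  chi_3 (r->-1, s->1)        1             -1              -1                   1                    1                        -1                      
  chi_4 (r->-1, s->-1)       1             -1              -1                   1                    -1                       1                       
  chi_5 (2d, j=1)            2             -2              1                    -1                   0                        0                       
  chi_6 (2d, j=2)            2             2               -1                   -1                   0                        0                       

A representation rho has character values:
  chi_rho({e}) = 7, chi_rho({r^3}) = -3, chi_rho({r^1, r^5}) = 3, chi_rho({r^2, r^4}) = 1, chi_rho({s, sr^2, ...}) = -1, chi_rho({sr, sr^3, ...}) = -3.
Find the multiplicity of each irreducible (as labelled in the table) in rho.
Multiplicities: chi_1: 0, chi_2: 2, chi_3: 1, chi_4: 0, chi_5: 2, chi_6: 0.

Use <chi_rho, chi> = (1/|G|) sum_C |C| * chi_rho(C) * conj(chi(C)) with |G| = 12 for each irreducible chi in the table:
  <chi_rho, chi_1> = (1/12)[1*(7)*conj(1) + 1*(-3)*conj(1) + 2*(3)*conj(1) + 2*(1)*conj(1) + 3*(-1)*conj(1) + 3*(-3)*conj(1)]
      = (1/12)[(7) + (-3) + (6) + (2) + (-3) + (-9)] = 0/12 = 0
  <chi_rho, chi_2> = (1/12)[1*(7)*conj(1) + 1*(-3)*conj(1) + 2*(3)*conj(1) + 2*(1)*conj(1) + 3*(-1)*conj(-1) + 3*(-3)*conj(-1)]
      = (1/12)[(7) + (-3) + (6) + (2) + (3) + (9)] = 24/12 = 2
  <chi_rho, chi_3> = (1/12)[1*(7)*conj(1) + 1*(-3)*conj(-1) + 2*(3)*conj(-1) + 2*(1)*conj(1) + 3*(-1)*conj(1) + 3*(-3)*conj(-1)]
      = (1/12)[(7) + (3) + (-6) + (2) + (-3) + (9)] = 12/12 = 1
  <chi_rho, chi_4> = (1/12)[1*(7)*conj(1) + 1*(-3)*conj(-1) + 2*(3)*conj(-1) + 2*(1)*conj(1) + 3*(-1)*conj(-1) + 3*(-3)*conj(1)]
      = (1/12)[(7) + (3) + (-6) + (2) + (3) + (-9)] = 0/12 = 0
  <chi_rho, chi_5> = (1/12)[1*(7)*conj(2) + 1*(-3)*conj(-2) + 2*(3)*conj(1) + 2*(1)*conj(-1) + 3*(-1)*conj(0) + 3*(-3)*conj(0)]
      = (1/12)[(14) + (6) + (6) + (-2) + (0) + (0)] = 24/12 = 2
  <chi_rho, chi_6> = (1/12)[1*(7)*conj(2) + 1*(-3)*conj(2) + 2*(3)*conj(-1) + 2*(1)*conj(-1) + 3*(-1)*conj(0) + 3*(-3)*conj(0)]
      = (1/12)[(14) + (-6) + (-6) + (-2) + (0) + (0)] = 0/12 = 0
Dimension check: dim(rho) = sum (mult * dim) = 0*1 + 2*1 + 1*1 + 0*1 + 2*2 + 0*2 = 7 = chi_rho(e) = 7.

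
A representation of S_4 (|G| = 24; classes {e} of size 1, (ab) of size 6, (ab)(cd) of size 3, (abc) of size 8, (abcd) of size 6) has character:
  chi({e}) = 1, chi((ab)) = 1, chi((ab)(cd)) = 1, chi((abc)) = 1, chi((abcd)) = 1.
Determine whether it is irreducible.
Irreducible: <chi, chi> = 1.

Reasoning: <chi, chi> = (1/|G|) sum_C |C| * |chi(C)|^2 = (1/24)[1*|1|^2 + 6*|1|^2 + 3*|1|^2 + 8*|1|^2 + 6*|1|^2]
  = (1/24)[(1) + (6) + (3) + (8) + (6)] = 24/24 = 1.
A character is irreducible iff <chi, chi> = 1, so this representation is irreducible.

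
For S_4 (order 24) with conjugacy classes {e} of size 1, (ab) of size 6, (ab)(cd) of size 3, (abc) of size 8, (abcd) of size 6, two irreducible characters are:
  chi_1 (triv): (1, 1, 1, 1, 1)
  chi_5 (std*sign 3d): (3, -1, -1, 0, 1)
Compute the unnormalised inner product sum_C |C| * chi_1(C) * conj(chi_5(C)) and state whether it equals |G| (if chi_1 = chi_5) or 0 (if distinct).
Sum = 0; so <chi_1, chi_5> = 0 (distinct irreducibles are orthogonal).

Proof sketch: Compute term by term over conjugacy classes (|C| * chi_1(C) * conj(chi_5(C))):
  1*(1)*conj(3) + 6*(1)*conj(-1) + 3*(1)*conj(-1) + 8*(1)*conj(0) + 6*(1)*conj(1)
  = (3) + (-6) + (-3) + (0) + (6)
  = 0.
Dividing by |G| = 24 gives 0/24 = 0, matching the row-orthogonality relation <chi_1, chi_5> = [chi_1 = chi_5].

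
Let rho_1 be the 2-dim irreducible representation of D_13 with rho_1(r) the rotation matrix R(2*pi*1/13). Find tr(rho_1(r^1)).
chi_{rho_1}(r^1) = 2*cos(2*pi*1*1/13) = 2*cos(2*pi/13)

Explanation: rho_1(r^1) is rotation by angle 2*pi*1*1/13, whose trace is 2*cos(2*pi*1*1/13) = 2*cos(2*pi/13).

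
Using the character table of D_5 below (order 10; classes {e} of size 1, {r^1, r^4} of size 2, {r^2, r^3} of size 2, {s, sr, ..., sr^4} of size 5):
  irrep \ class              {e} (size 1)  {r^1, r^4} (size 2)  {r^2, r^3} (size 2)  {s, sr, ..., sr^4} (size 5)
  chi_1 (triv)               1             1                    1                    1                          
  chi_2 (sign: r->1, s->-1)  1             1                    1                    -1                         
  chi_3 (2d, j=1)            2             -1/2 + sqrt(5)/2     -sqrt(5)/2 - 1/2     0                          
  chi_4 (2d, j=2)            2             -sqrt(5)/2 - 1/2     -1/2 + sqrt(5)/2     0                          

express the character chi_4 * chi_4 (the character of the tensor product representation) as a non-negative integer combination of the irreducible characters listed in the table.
chi_4 tensor chi_4 = chi_1 + chi_2 + chi_3 (all other irreducibles have multiplicity 0).

Why: The character of a tensor product is the pointwise product (chi_4 * chi_4)(C) = chi_4(C) * chi_4(C):
  {e}: (2)*(2), {r^1, r^4}: (-sqrt(5)/2 - 1/2)*(-sqrt(5)/2 - 1/2), {r^2, r^3}: (-1/2 + sqrt(5)/2)*(-1/2 + sqrt(5)/2), {s, sr, ..., sr^4}: (0)*(0)
so (chi_4 * chi_4) takes values
  {e} -> 4, {r^1, r^4} -> sqrt(5)/2 + 3/2, {r^2, r^3} -> 3/2 - sqrt(5)/2, {s, sr, ..., sr^4} -> 0.
Now take the inner product of this character with each irreducible chi from the table, <chi_4*chi_4, chi> = (1/10) sum_C |C| (chi_4*chi_4)(C) conj(chi(C)):
  <chi_4*chi_4, chi_1> = (1/10)[1*(4)*conj(1) + 2*(sqrt(5)/2 + 3/2)*conj(1) + 2*(3/2 - sqrt(5)/2)*conj(1) + 5*(0)*conj(1)]
      = (1/10)[(4) + (sqrt(5) + 3) + (3 - sqrt(5)) + (0)] = 10/10 = 1
  <chi_4*chi_4, chi_2> = (1/10)[1*(4)*conj(1) + 2*(sqrt(5)/2 + 3/2)*conj(1) + 2*(3/2 - sqrt(5)/2)*conj(1) + 5*(0)*conj(-1)]
      = (1/10)[(4) + (sqrt(5) + 3) + (3 - sqrt(5)) + (0)] = 10/10 = 1
  <chi_4*chi_4, chi_3> = (1/10)[1*(4)*conj(2) + 2*(sqrt(5)/2 + 3/2)*conj(-1/2 + sqrt(5)/2) + 2*(3/2 - sqrt(5)/2)*conj(-sqrt(5)/2 - 1/2) + 5*(0)*conj(0)]
      = (1/10)[(8) + (1 + sqrt(5)) + (1 - sqrt(5)) + (0)] = 10/10 = 1
  <chi_4*chi_4, chi_4> = (1/10)[1*(4)*conj(2) + 2*(sqrt(5)/2 + 3/2)*conj(-sqrt(5)/2 - 1/2) + 2*(3/2 - sqrt(5)/2)*conj(-1/2 + sqrt(5)/2) + 5*(0)*conj(0)]
      = (1/10)[(8) + (-2*sqrt(5) - 4) + (-4 + 2*sqrt(5)) + (0)] = 0/10 = 0
Hence the multiplicities are chi_1: 1, chi_2: 1, chi_3: 1. Dimension check: dim(chi_4)*dim(chi_4) = 2*2 = 4 and sum (mult * dim) = 1*1 + 1*1 + 1*2 = 4.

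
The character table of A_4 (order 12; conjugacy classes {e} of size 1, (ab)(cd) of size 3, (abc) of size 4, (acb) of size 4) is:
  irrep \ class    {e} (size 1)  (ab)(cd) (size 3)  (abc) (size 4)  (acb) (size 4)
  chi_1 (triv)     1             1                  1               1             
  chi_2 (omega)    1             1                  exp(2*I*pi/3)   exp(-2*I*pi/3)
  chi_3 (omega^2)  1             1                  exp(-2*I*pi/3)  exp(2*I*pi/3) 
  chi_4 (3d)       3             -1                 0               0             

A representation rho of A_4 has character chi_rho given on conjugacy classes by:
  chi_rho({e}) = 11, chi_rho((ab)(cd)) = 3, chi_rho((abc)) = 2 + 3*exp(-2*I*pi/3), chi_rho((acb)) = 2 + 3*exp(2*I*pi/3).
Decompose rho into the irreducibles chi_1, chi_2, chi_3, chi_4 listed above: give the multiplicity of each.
Multiplicities: chi_1: 2, chi_2: 0, chi_3: 3, chi_4: 2.

Why: Use <chi_rho, chi> = (1/|G|) sum_C |C| * chi_rho(C) * conj(chi(C)) with |G| = 12 for each irreducible chi in the table:
  <chi_rho, chi_1> = (1/12)[1*(11)*conj(1) + 3*(3)*conj(1) + 4*(2 + 3*exp(-2*I*pi/3))*conj(1) + 4*(2 + 3*exp(2*I*pi/3))*conj(1)]
      = (1/12)[(11) + (9) + (8 + 12*exp(-2*I*pi/3)) + (8 + 12*exp(2*I*pi/3))] = 24/12 = 2
  <chi_rho, chi_2> = (1/12)[1*(11)*conj(1) + 3*(3)*conj(1) + 4*(2 + 3*exp(-2*I*pi/3))*conj(exp(2*I*pi/3)) + 4*(2 + 3*exp(2*I*pi/3))*conj(exp(-2*I*pi/3))]
      = (1/12)[(11) + (9) + (8*exp(-2*I*pi/3) + 12*exp(2*I*pi/3)) + (12*exp(-2*I*pi/3) + 8*exp(2*I*pi/3))] = 0/12 = 0
  <chi_rho, chi_3> = (1/12)[1*(11)*conj(1) + 3*(3)*conj(1) + 4*(2 + 3*exp(-2*I*pi/3))*conj(exp(-2*I*pi/3)) + 4*(2 + 3*exp(2*I*pi/3))*conj(exp(2*I*pi/3))]
      = (1/12)[(11) + (9) + (12 + 8*exp(2*I*pi/3)) + (12 + 8*exp(-2*I*pi/3))] = 36/12 = 3
  <chi_rho, chi_4> = (1/12)[1*(11)*conj(3) + 3*(3)*conj(-1) + 4*(2 + 3*exp(-2*I*pi/3))*conj(0) + 4*(2 + 3*exp(2*I*pi/3))*conj(0)]
      = (1/12)[(33) + (-9) + (0) + (0)] = 24/12 = 2
(Exp terms are combined using exp(i*s)*conj(exp(i*t)) = exp(i*(s-t)), and sums of them are collapsed using the identity that for every m > 1 the m distinct m-th roots of unity sum to 0, e.g. 1 + exp(2*I*pi/3) + exp(-2*I*pi/3) = 0.)
Dimension check: dim(rho) = sum (mult * dim) = 2*1 + 0*1 + 3*1 + 2*3 = 11 = chi_rho(e) = 11.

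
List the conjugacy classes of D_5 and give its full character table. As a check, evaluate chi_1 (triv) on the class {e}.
Conjugacy classes: {e} of size 1, {r^1, r^4} of size 2, {r^2, r^3} of size 2, {s, sr, ..., sr^4} of size 5.
Character table:
  irrep \ class              {e} (size 1)  {r^1, r^4} (size 2)  {r^2, r^3} (size 2)  {s, sr, ..., sr^4} (size 5)
  chi_1 (triv)               1             1                    1                    1                          
  chi_2 (sign: r->1, s->-1)  1             1                    1                    -1                         
  chi_3 (2d, j=1)            2             -1/2 + sqrt(5)/2     -sqrt(5)/2 - 1/2     0                          
  chi_4 (2d, j=2)            2             -sqrt(5)/2 - 1/2     -1/2 + sqrt(5)/2     0                          

Spot check: chi_1 (triv) on {e} = 1.

Reasoning: D_5 has order 2*5 = 10 with 4 conjugacy classes, hence 4 irreducibles. Sum of squared dims 1 + 1 + 4 + 4 = 10 = |G|. Linear characters come from the abelianisation; the 2-dimensional irreps have character r^k -> 2*cos(2*pi*j*k/5), reflections -> 0.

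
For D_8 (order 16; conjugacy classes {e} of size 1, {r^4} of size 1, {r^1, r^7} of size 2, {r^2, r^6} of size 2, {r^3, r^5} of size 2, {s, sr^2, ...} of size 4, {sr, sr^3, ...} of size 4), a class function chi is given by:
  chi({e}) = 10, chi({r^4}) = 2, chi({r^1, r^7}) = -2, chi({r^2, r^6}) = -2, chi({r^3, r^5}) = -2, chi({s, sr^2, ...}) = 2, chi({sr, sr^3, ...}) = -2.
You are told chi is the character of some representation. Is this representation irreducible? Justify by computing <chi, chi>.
Not irreducible (reducible): <chi, chi> = 10 > 1.

Details: <chi, chi> = (1/|G|) sum_C |C| * |chi(C)|^2 = (1/16)[1*|10|^2 + 1*|2|^2 + 2*|-2|^2 + 2*|-2|^2 + 2*|-2|^2 + 4*|2|^2 + 4*|-2|^2]
  = (1/16)[(100) + (4) + (8) + (8) + (8) + (16) + (16)] = 160/16 = 10.
A character is irreducible iff <chi, chi> = 1, so this representation is reducible.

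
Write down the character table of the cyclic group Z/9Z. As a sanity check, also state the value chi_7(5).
Character table of Z/9Z (irreps indexed chi_0,...,chi_8 with chi_k(m) = zeta_9^(k*m), zeta_9 = exp(2*pi*i/9)):
  irrep \ class  {0} (size 1)  {1} (size 1)    {2} (size 1)    {3} (size 1)    {4} (size 1)    {5} (size 1)    {6} (size 1)    {7} (size 1)    {8} (size 1)  
  chi_0          1             1               1               1               1               1               1               1               1             
  chi_1          1             exp(2*I*pi/9)   exp(4*I*pi/9)   exp(2*I*pi/3)   exp(8*I*pi/9)   exp(-8*I*pi/9)  exp(-2*I*pi/3)  exp(-4*I*pi/9)  exp(-2*I*pi/9)
  chi_2          1             exp(4*I*pi/9)   exp(8*I*pi/9)   exp(-2*I*pi/3)  exp(-2*I*pi/9)  exp(2*I*pi/9)   exp(2*I*pi/3)   exp(-8*I*pi/9)  exp(-4*I*pi/9)
  chi_3          1             exp(2*I*pi/3)   exp(-2*I*pi/3)  1               exp(2*I*pi/3)   exp(-2*I*pi/3)  1               exp(2*I*pi/3)   exp(-2*I*pi/3)
  chi_4          1             exp(8*I*pi/9)   exp(-2*I*pi/9)  exp(2*I*pi/3)   exp(-4*I*pi/9)  exp(4*I*pi/9)   exp(-2*I*pi/3)  exp(2*I*pi/9)   exp(-8*I*pi/9)
  chi_5          1             exp(-8*I*pi/9)  exp(2*I*pi/9)   exp(-2*I*pi/3)  exp(4*I*pi/9)   exp(-4*I*pi/9)  exp(2*I*pi/3)   exp(-2*I*pi/9)  exp(8*I*pi/9) 
  chi_6          1             exp(-2*I*pi/3)  exp(2*I*pi/3)   1               exp(-2*I*pi/3)  exp(2*I*pi/3)   1               exp(-2*I*pi/3)  exp(2*I*pi/3) 
  chi_7          1             exp(-4*I*pi/9)  exp(-8*I*pi/9)  exp(2*I*pi/3)   exp(2*I*pi/9)   exp(-2*I*pi/9)  exp(-2*I*pi/3)  exp(8*I*pi/9)   exp(4*I*pi/9) 
  chi_8          1             exp(-2*I*pi/9)  exp(-4*I*pi/9)  exp(-2*I*pi/3)  exp(-8*I*pi/9)  exp(8*I*pi/9)   exp(2*I*pi/3)   exp(4*I*pi/9)   exp(2*I*pi/9) 

Spot check: chi_7(5) = zeta_9^(7*5) = zeta_9^35 = exp(-2*I*pi/9).

Explanation: Z/9Z is abelian, so all 9 irreducible complex representations are 1-dimensional. They are given by chi_k(m) = zeta_9^(k*m) for k = 0,...,8. Row orthogonality: sum_m chi_k(m) conj(chi_l(m)) = 9 * [k = l].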